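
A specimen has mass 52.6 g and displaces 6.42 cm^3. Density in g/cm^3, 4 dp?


rho = 52.6 / 6.42 = 8.1931 g/cm^3


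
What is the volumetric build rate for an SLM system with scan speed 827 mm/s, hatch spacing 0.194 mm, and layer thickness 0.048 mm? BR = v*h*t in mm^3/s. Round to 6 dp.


Rate = 827 * 0.194 * 0.048 = 7.701024 mm^3/s


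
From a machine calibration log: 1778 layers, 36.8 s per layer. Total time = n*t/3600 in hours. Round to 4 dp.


t = 1778 * 36.8 / 3600 = 18.1751 hrs


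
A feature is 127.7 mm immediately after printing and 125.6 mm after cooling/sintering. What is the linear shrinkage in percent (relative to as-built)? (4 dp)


Shrinkage = ((127.7-125.6)/127.7)*100 = 1.6445 %


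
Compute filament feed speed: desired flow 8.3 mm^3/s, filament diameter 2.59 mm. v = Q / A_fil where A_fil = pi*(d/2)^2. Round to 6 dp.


A = pi*(2.59/2)^2 = 5.268529
v = 8.3 / 5.268529 = 1.575392 mm/s


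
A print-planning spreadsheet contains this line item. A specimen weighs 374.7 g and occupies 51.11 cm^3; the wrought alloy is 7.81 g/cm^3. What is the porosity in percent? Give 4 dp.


rho_part = 374.7 / 51.11 = 7.33124633 g/cm^3
Porosity = (1 - 7.33124633/7.81)*100 = 6.13 %


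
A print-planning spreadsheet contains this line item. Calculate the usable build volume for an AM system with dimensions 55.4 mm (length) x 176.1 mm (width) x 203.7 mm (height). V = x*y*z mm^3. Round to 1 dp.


V = 55.4 * 176.1 * 203.7 = 1987285.0 mm^3


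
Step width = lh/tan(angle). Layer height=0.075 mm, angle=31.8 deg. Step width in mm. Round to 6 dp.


step = 0.075 / tan(31.8) = 0.120963 mm


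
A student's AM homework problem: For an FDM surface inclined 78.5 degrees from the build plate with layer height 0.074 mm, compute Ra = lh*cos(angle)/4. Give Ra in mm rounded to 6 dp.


Ra = 0.074 * cos(78.5) / 4 = 0.003688 mm


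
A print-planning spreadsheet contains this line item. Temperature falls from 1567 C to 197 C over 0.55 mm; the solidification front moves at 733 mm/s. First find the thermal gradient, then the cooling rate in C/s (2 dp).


G = (1567-197)/0.55 = 2490.90909091 C/mm
CR = 2490.90909091 * 733 = 1825836.36 C/s


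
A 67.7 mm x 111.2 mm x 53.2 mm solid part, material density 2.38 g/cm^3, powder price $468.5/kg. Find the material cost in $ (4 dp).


V = 67.7 * 111.2 * 53.2 = 400502.368 mm^3 = 400.502368 cm^3
Mass = 400.502368 * 2.38 / 1000 = 0.95319564 kg
Cost = 0.95319564 * 468.5 = 446.5722 $


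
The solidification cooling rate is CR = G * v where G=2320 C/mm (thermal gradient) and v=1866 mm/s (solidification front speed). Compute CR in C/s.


CR = 2320 * 1866 = 4329120 C/s


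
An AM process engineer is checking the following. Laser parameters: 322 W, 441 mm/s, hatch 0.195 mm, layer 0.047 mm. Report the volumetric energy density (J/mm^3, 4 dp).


E = 322 / (441*0.195*0.047) = 79.6682 J/mm^3


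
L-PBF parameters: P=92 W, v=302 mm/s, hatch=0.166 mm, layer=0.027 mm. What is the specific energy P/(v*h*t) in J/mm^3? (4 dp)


Build rate = 302 * 0.166 * 0.027 = 1.353564 mm^3/s
SE = 92 / 1.353564 = 67.9687 J/mm^3


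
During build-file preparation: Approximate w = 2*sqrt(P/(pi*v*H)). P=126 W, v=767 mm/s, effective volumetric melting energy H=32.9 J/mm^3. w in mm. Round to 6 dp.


w = 2*sqrt(126/(pi*767*32.9)) = 0.079734 mm


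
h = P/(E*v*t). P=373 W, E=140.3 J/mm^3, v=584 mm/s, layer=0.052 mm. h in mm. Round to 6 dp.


h = 373 / (140.3*584*0.052) = 0.087546 mm


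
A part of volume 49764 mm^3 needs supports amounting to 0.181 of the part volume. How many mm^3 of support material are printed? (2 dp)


V_support = 49764 * 0.181 = 9007.28 mm^3


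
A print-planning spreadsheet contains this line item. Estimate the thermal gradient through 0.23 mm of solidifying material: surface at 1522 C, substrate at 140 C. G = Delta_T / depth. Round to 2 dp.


G = (1522-140)/0.23 = 6008.7 C/mm


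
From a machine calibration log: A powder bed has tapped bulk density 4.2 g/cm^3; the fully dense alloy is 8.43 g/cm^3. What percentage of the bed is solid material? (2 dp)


Packing = (4.2/8.43)*100 = 49.82 %


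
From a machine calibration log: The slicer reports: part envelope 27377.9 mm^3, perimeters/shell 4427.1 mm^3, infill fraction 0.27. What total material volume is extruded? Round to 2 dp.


V_infill = (27377.9 - 4427.1) * 0.27 = 6196.72
V_total = 4427.1 + 6196.72 = 10623.82 mm^3


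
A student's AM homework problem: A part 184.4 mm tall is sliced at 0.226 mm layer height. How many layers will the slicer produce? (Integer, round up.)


Layers = ceil(184.4/0.226) = 816


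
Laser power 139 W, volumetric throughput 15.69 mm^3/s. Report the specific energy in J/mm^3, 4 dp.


SE = 139 / 15.69 = 8.8591 J/mm^3


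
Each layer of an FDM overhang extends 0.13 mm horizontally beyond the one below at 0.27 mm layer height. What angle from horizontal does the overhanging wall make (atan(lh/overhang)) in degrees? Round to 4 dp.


angle = atan(0.27/0.13) = 64.29 degrees


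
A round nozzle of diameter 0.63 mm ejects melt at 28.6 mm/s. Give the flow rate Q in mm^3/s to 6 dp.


A = pi*(0.63/2)^2 = 0.31172453 mm^2
Q = 0.31172453 * 28.6 = 8.915322 mm^3/s


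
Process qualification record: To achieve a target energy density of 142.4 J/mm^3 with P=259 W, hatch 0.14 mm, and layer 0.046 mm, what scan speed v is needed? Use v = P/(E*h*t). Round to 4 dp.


v = 259 / (142.4*0.14*0.046) = 282.4255 mm/s


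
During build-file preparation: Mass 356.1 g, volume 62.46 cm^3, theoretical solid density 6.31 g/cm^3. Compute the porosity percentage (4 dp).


rho_part = 356.1 / 62.46 = 5.7012488 g/cm^3
Porosity = (1 - 5.7012488/6.31)*100 = 9.6474 %


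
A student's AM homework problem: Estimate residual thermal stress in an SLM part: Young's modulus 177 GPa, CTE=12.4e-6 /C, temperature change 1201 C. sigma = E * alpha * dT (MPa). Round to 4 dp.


sigma = 177*1000 * 12.4e-6 * 1201 = 2635.9548 MPa


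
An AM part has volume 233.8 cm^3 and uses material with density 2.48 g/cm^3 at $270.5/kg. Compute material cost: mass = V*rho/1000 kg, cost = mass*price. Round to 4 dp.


Mass = 233.8*2.48/1000 = 0.579824 kg
Cost = 0.579824 * 270.5 = 156.8424 $


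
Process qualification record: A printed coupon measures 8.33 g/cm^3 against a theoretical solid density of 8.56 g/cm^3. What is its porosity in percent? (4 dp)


Porosity = (1-8.33/8.56)*100 = 2.6869 %


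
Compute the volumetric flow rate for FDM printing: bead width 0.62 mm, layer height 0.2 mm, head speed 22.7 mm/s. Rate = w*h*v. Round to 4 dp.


Rate = 0.62 * 0.2 * 22.7 = 2.8148 mm^3/s


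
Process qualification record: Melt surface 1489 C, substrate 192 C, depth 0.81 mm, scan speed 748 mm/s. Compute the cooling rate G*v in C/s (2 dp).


G = (1489-192)/0.81 = 1601.2345679 C/mm
CR = 1601.2345679 * 748 = 1197723.46 C/s


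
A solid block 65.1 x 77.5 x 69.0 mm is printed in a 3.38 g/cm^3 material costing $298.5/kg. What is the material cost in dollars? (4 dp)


V = 65.1 * 77.5 * 69.0 = 348122.25 mm^3 = 348.12225 cm^3
Mass = 348.12225 * 3.38 / 1000 = 1.17665321 kg
Cost = 1.17665321 * 298.5 = 351.231 $


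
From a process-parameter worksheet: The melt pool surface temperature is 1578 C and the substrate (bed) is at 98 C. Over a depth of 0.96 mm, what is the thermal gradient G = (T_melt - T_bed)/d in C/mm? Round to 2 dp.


G = (1578-98)/0.96 = 1541.67 C/mm


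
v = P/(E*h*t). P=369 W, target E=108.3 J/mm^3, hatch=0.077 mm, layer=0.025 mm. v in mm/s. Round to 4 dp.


v = 369 / (108.3*0.077*0.025) = 1769.9752 mm/s


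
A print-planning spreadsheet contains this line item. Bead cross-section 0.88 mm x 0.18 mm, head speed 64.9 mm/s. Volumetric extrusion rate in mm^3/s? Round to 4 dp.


Rate = 0.88 * 0.18 * 64.9 = 10.2802 mm^3/s


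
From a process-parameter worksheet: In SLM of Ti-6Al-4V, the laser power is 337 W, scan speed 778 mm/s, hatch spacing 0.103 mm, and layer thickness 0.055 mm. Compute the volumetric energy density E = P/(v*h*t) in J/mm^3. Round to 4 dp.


E = 337 / (778*0.103*0.055) = 76.4628 J/mm^3


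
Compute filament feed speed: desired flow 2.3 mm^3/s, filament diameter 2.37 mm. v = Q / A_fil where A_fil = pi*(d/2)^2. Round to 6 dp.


A = pi*(2.37/2)^2 = 4.411503
v = 2.3 / 4.411503 = 0.521364 mm/s


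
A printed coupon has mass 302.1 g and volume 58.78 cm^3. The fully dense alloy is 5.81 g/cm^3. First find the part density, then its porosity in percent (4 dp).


rho_part = 302.1 / 58.78 = 5.13950323 g/cm^3
Porosity = (1 - 5.13950323/5.81)*100 = 11.5404 %


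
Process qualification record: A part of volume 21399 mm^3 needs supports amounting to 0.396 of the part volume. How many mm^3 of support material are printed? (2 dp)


V_support = 21399 * 0.396 = 8474.0 mm^3


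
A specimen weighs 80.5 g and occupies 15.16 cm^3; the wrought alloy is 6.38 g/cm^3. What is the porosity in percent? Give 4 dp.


rho_part = 80.5 / 15.16 = 5.31002639 g/cm^3
Porosity = (1 - 5.31002639/6.38)*100 = 16.7707 %


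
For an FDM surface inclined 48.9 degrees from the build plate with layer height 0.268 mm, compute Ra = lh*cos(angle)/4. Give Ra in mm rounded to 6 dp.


Ra = 0.268 * cos(48.9) / 4 = 0.044044 mm


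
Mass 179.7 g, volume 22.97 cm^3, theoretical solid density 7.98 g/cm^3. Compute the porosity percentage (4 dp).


rho_part = 179.7 / 22.97 = 7.82324771 g/cm^3
Porosity = (1 - 7.82324771/7.98)*100 = 1.9643 %


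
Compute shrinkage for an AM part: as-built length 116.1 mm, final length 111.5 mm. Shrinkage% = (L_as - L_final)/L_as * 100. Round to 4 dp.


Shrinkage = ((116.1-111.5)/116.1)*100 = 3.9621 %


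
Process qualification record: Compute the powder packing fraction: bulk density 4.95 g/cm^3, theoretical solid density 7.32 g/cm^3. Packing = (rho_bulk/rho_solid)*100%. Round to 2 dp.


Packing = (4.95/7.32)*100 = 67.62 %


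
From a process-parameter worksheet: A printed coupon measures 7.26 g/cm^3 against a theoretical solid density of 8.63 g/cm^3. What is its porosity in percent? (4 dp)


Porosity = (1-7.26/8.63)*100 = 15.8749 %


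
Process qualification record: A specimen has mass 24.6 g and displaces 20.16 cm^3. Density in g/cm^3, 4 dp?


rho = 24.6 / 20.16 = 1.2202 g/cm^3


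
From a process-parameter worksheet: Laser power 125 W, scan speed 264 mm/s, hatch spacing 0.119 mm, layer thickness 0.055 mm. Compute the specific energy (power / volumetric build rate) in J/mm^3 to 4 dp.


Build rate = 264 * 0.119 * 0.055 = 1.72788 mm^3/s
SE = 125 / 1.72788 = 72.343 J/mm^3


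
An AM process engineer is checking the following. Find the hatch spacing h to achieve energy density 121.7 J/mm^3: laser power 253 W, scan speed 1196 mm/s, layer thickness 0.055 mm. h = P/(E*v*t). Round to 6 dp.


h = 253 / (121.7*1196*0.055) = 0.031604 mm


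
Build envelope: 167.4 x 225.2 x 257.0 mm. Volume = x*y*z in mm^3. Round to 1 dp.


V = 167.4 * 225.2 * 257.0 = 9688509.4 mm^3


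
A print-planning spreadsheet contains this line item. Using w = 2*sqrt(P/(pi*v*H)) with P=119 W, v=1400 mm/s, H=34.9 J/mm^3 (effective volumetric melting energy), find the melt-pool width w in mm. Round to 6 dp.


w = 2*sqrt(119/(pi*1400*34.9)) = 0.055687 mm


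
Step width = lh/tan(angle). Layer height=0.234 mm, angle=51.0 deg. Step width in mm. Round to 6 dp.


step = 0.234 / tan(51.0) = 0.189489 mm


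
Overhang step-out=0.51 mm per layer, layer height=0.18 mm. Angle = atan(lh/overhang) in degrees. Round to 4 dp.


angle = atan(0.18/0.51) = 19.44 degrees


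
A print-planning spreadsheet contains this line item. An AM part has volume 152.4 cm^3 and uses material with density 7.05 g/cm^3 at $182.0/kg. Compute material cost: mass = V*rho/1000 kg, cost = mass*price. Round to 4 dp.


Mass = 152.4*7.05/1000 = 1.07442 kg
Cost = 1.07442 * 182.0 = 195.5444 $


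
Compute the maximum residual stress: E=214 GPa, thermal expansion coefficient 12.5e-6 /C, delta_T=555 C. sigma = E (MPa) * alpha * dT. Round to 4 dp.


sigma = 214*1000 * 12.5e-6 * 555 = 1484.625 MPa


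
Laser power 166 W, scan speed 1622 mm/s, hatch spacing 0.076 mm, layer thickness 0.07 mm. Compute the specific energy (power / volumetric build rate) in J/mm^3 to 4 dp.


Build rate = 1622 * 0.076 * 0.07 = 8.62904 mm^3/s
SE = 166 / 8.62904 = 19.2374 J/mm^3


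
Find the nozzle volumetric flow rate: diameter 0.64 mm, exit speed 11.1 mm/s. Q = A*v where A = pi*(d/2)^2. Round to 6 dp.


A = pi*(0.64/2)^2 = 0.32169909 mm^2
Q = 0.32169909 * 11.1 = 3.57086 mm^3/s


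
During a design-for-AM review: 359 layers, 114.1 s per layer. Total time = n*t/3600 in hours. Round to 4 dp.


t = 359 * 114.1 / 3600 = 11.3783 hrs


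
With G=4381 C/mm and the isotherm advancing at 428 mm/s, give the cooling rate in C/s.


CR = 4381 * 428 = 1875068 C/s


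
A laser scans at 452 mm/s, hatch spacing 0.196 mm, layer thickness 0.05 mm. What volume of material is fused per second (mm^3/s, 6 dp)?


Rate = 452 * 0.196 * 0.05 = 4.4296 mm^3/s


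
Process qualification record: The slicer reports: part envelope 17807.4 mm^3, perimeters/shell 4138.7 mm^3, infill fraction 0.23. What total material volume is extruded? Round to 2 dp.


V_infill = (17807.4 - 4138.7) * 0.23 = 3143.8
V_total = 4138.7 + 3143.8 = 7282.5 mm^3


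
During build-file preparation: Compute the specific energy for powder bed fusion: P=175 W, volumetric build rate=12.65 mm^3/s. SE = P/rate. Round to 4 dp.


SE = 175 / 12.65 = 13.834 J/mm^3


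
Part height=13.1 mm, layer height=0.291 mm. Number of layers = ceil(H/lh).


Layers = ceil(13.1/0.291) = 46


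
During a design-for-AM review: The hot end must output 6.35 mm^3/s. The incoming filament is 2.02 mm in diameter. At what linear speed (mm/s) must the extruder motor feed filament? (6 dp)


A = pi*(2.02/2)^2 = 3.204739
v = 6.35 / 3.204739 = 1.981441 mm/s


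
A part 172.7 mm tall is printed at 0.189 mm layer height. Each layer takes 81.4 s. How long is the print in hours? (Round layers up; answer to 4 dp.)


Layers = ceil(172.7/0.189) = 914
t = 914 * 81.4 / 3600 = 20.6666 hrs


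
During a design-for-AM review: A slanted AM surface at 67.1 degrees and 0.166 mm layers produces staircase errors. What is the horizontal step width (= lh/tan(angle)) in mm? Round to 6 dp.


step = 0.166 / tan(67.1) = 0.070121 mm


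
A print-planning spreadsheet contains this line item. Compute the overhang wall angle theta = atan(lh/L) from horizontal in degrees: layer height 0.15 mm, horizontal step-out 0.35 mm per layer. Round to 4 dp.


angle = atan(0.15/0.35) = 23.1986 degrees


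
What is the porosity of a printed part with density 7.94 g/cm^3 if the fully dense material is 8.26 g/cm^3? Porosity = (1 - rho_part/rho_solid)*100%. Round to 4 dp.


Porosity = (1-7.94/8.26)*100 = 3.8741 %


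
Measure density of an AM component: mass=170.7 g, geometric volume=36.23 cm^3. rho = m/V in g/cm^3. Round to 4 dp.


rho = 170.7 / 36.23 = 4.7116 g/cm^3


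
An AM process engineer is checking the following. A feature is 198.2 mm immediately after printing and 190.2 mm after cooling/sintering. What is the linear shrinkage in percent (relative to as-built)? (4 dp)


Shrinkage = ((198.2-190.2)/198.2)*100 = 4.0363 %


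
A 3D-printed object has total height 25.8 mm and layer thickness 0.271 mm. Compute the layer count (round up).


Layers = ceil(25.8/0.271) = 96


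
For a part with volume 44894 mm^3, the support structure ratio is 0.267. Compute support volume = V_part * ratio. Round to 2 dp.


V_support = 44894 * 0.267 = 11986.7 mm^3


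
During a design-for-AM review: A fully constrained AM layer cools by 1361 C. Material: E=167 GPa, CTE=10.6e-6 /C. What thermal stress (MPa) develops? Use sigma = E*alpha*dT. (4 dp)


sigma = 167*1000 * 10.6e-6 * 1361 = 2409.2422 MPa


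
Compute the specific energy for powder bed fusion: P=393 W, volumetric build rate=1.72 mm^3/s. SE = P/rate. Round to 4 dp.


SE = 393 / 1.72 = 228.4884 J/mm^3


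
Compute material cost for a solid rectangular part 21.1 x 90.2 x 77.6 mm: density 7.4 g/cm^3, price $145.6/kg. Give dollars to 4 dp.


V = 21.1 * 90.2 * 77.6 = 147689.872 mm^3 = 147.689872 cm^3
Mass = 147.689872 * 7.4 / 1000 = 1.09290505 kg
Cost = 1.09290505 * 145.6 = 159.127 $


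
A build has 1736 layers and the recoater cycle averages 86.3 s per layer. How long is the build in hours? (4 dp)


t = 1736 * 86.3 / 3600 = 41.6158 hrs


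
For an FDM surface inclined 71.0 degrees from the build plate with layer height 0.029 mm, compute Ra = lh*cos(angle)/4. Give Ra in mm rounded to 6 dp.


Ra = 0.029 * cos(71.0) / 4 = 0.00236 mm


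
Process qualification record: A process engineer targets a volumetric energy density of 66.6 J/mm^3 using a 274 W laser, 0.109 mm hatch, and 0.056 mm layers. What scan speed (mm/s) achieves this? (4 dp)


v = 274 / (66.6*0.109*0.056) = 674.003 mm/s


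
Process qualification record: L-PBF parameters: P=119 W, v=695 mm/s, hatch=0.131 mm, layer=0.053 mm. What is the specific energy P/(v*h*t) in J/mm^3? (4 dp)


Build rate = 695 * 0.131 * 0.053 = 4.825385 mm^3/s
SE = 119 / 4.825385 = 24.6612 J/mm^3


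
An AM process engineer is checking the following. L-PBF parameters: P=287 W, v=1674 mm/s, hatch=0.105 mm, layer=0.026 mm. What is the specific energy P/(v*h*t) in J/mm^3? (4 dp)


Build rate = 1674 * 0.105 * 0.026 = 4.57002 mm^3/s
SE = 287 / 4.57002 = 62.8006 J/mm^3


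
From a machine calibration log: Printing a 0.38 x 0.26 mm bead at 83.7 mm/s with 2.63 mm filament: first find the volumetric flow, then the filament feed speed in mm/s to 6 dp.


Q = 0.38 * 0.26 * 83.7 = 8.26956 mm^3/s
A_fil = pi*(2.63/2)^2 = 5.43252056 mm^2
v_feed = 8.26956 / 5.43252056 = 1.522233 mm/s


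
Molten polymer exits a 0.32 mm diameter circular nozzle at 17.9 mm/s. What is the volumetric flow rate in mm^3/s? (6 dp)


A = pi*(0.32/2)^2 = 0.08042477 mm^2
Q = 0.08042477 * 17.9 = 1.439603 mm^3/s


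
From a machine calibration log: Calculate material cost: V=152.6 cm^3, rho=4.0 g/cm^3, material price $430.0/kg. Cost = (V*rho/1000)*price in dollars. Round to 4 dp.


Mass = 152.6*4.0/1000 = 0.6104 kg
Cost = 0.6104 * 430.0 = 262.472 $


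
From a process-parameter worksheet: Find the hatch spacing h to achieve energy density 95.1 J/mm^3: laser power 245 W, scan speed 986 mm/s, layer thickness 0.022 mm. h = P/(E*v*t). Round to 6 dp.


h = 245 / (95.1*986*0.022) = 0.118764 mm


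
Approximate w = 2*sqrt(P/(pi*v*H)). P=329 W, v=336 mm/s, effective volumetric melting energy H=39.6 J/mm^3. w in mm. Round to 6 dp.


w = 2*sqrt(329/(pi*336*39.6)) = 0.177434 mm


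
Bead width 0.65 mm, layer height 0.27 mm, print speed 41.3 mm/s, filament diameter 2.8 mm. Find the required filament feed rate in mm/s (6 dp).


Q = 0.65 * 0.27 * 41.3 = 7.24815 mm^3/s
A_fil = pi*(2.8/2)^2 = 6.1575216 mm^2
v_feed = 7.24815 / 6.1575216 = 1.177121 mm/s


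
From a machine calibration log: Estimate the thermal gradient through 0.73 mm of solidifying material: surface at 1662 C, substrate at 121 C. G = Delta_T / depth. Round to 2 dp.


G = (1662-121)/0.73 = 2110.96 C/mm


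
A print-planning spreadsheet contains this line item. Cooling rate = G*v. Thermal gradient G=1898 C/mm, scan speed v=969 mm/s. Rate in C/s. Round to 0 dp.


CR = 1898 * 969 = 1839162 C/s


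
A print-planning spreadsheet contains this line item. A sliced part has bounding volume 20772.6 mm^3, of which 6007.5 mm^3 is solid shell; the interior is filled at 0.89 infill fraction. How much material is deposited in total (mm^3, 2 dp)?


V_infill = (20772.6 - 6007.5) * 0.89 = 13140.94
V_total = 6007.5 + 13140.94 = 19148.44 mm^3


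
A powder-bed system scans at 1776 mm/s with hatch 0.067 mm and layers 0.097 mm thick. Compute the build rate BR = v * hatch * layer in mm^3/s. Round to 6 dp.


Rate = 1776 * 0.067 * 0.097 = 11.542224 mm^3/s


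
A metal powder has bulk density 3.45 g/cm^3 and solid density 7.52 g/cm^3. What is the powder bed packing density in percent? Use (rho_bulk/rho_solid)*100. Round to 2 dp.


Packing = (3.45/7.52)*100 = 45.88 %


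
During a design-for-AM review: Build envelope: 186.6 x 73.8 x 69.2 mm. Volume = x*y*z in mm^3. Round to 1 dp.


V = 186.6 * 73.8 * 69.2 = 952958.7 mm^3


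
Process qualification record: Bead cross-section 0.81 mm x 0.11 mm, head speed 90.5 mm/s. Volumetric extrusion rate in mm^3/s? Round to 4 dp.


Rate = 0.81 * 0.11 * 90.5 = 8.0636 mm^3/s


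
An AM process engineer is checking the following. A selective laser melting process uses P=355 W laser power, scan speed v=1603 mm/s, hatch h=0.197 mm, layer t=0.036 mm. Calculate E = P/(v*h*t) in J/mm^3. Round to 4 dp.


E = 355 / (1603*0.197*0.036) = 31.2267 J/mm^3


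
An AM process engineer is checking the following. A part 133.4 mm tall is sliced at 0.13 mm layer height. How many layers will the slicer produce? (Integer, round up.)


Layers = ceil(133.4/0.13) = 1027


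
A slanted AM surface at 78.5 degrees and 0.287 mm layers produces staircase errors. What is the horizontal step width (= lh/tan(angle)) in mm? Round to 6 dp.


step = 0.287 / tan(78.5) = 0.058391 mm


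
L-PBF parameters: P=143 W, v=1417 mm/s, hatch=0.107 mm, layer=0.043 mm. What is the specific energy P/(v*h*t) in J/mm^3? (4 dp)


Build rate = 1417 * 0.107 * 0.043 = 6.519617 mm^3/s
SE = 143 / 6.519617 = 21.9338 J/mm^3


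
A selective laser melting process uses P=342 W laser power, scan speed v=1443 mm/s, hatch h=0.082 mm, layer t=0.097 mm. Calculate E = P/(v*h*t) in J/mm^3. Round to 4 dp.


E = 342 / (1443*0.082*0.097) = 29.7971 J/mm^3


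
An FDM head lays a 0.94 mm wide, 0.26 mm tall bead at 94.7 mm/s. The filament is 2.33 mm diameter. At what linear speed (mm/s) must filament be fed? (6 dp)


Q = 0.94 * 0.26 * 94.7 = 23.14468 mm^3/s
A_fil = pi*(2.33/2)^2 = 4.26384809 mm^2
v_feed = 23.14468 / 4.26384809 = 5.42812 mm/s


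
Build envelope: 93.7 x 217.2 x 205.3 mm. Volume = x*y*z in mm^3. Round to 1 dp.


V = 93.7 * 217.2 * 205.3 = 4178191.7 mm^3


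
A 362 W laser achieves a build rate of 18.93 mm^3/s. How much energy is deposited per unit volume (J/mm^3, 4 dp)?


SE = 362 / 18.93 = 19.1231 J/mm^3


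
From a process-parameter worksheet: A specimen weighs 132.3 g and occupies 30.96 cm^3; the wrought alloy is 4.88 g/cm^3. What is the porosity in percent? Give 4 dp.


rho_part = 132.3 / 30.96 = 4.27325581 g/cm^3
Porosity = (1 - 4.27325581/4.88)*100 = 12.4333 %


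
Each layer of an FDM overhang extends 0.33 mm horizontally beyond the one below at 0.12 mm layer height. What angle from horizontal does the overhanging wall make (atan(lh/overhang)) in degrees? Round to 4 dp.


angle = atan(0.12/0.33) = 19.9831 degrees


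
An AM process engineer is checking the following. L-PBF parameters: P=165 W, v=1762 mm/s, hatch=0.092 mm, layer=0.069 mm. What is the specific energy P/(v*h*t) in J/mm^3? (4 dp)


Build rate = 1762 * 0.092 * 0.069 = 11.185176 mm^3/s
SE = 165 / 11.185176 = 14.7517 J/mm^3


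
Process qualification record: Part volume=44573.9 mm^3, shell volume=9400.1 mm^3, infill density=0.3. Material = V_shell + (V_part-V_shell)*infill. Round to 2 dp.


V_infill = (44573.9 - 9400.1) * 0.3 = 10552.14
V_total = 9400.1 + 10552.14 = 19952.24 mm^3


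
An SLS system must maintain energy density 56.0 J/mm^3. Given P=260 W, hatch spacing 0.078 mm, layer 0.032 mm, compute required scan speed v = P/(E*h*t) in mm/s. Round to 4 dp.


v = 260 / (56.0*0.078*0.032) = 1860.119 mm/s


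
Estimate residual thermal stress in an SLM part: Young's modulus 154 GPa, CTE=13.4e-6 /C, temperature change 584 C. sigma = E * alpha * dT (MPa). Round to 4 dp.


sigma = 154*1000 * 13.4e-6 * 584 = 1205.1424 MPa


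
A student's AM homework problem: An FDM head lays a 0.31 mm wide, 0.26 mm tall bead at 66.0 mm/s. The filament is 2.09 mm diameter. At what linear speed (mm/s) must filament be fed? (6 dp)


Q = 0.31 * 0.26 * 66.0 = 5.3196 mm^3/s
A_fil = pi*(2.09/2)^2 = 3.43069772 mm^2
v_feed = 5.3196 / 3.43069772 = 1.550588 mm/s


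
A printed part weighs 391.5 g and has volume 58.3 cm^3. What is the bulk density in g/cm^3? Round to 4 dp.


rho = 391.5 / 58.3 = 6.7153 g/cm^3


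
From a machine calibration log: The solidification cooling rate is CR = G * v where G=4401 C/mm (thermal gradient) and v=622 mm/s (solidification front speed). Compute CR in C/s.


CR = 4401 * 622 = 2737422 C/s


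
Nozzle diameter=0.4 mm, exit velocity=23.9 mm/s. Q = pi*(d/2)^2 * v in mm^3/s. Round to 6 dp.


A = pi*(0.4/2)^2 = 0.12566371 mm^2
Q = 0.12566371 * 23.9 = 3.003363 mm^3/s


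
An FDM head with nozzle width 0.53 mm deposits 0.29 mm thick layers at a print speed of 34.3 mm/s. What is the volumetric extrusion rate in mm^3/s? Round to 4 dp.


Rate = 0.53 * 0.29 * 34.3 = 5.2719 mm^3/s


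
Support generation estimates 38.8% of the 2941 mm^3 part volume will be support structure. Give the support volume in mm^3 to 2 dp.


V_support = 2941 * 0.388 = 1141.11 mm^3


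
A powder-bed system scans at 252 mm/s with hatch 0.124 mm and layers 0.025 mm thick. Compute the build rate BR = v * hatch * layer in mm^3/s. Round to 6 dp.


Rate = 252 * 0.124 * 0.025 = 0.7812 mm^3/s


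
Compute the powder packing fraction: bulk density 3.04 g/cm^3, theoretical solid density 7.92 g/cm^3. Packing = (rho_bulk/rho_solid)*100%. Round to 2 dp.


Packing = (3.04/7.92)*100 = 38.38 %


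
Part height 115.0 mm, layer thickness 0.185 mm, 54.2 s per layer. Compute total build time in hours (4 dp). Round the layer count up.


Layers = ceil(115.0/0.185) = 622
t = 622 * 54.2 / 3600 = 9.3646 hrs


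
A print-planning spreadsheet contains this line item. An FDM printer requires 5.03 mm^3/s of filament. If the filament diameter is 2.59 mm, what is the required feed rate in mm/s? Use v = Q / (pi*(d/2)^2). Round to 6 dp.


A = pi*(2.59/2)^2 = 5.268529
v = 5.03 / 5.268529 = 0.954726 mm/s


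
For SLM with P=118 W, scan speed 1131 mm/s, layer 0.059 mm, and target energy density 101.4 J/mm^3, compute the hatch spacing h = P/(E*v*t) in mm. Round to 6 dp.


h = 118 / (101.4*1131*0.059) = 0.017439 mm


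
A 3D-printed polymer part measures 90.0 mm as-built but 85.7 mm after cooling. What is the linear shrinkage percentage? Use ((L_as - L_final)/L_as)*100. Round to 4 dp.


Shrinkage = ((90.0-85.7)/90.0)*100 = 4.7778 %


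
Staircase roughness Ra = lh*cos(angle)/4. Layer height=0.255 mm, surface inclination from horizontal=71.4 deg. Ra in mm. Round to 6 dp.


Ra = 0.255 * cos(71.4) / 4 = 0.020334 mm


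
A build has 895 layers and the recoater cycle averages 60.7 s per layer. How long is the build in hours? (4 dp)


t = 895 * 60.7 / 3600 = 15.0907 hrs


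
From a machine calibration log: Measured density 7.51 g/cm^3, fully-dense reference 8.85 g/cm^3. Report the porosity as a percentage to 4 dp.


Porosity = (1-7.51/8.85)*100 = 15.1412 %


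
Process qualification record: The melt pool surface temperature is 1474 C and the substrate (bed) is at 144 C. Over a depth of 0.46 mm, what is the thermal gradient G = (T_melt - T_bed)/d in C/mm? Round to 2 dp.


G = (1474-144)/0.46 = 2891.3 C/mm


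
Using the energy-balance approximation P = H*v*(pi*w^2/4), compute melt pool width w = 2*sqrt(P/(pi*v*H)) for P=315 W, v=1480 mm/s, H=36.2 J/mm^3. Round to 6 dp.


w = 2*sqrt(315/(pi*1480*36.2)) = 0.086522 mm


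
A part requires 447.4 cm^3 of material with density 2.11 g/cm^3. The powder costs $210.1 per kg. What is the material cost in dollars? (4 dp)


Mass = 447.4*2.11/1000 = 0.944014 kg
Cost = 0.944014 * 210.1 = 198.3373 $


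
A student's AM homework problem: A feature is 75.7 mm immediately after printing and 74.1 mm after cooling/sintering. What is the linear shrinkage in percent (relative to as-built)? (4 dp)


Shrinkage = ((75.7-74.1)/75.7)*100 = 2.1136 %


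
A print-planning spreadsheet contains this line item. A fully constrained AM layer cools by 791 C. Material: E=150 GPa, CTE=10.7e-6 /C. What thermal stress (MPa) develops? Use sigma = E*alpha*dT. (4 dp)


sigma = 150*1000 * 10.7e-6 * 791 = 1269.555 MPa


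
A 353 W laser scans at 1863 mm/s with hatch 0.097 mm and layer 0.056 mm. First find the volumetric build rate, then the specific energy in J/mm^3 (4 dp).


Build rate = 1863 * 0.097 * 0.056 = 10.119816 mm^3/s
SE = 353 / 10.119816 = 34.8821 J/mm^3


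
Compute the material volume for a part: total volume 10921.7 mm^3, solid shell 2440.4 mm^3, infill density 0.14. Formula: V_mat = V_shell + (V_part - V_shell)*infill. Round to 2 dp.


V_infill = (10921.7 - 2440.4) * 0.14 = 1187.38
V_total = 2440.4 + 1187.38 = 3627.78 mm^3


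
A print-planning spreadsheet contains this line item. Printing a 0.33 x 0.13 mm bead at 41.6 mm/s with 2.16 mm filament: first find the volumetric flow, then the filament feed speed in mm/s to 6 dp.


Q = 0.33 * 0.13 * 41.6 = 1.78464 mm^3/s
A_fil = pi*(2.16/2)^2 = 3.66435367 mm^2
v_feed = 1.78464 / 3.66435367 = 0.487027 mm/s


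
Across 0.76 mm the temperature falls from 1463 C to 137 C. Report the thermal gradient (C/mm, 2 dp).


G = (1463-137)/0.76 = 1744.74 C/mm


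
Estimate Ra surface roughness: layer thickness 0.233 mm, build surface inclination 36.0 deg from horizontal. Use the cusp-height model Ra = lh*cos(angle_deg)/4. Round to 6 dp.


Ra = 0.233 * cos(36.0) / 4 = 0.047125 mm


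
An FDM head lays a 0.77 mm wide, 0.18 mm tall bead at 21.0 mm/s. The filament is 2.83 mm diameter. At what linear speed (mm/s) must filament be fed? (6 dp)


Q = 0.77 * 0.18 * 21.0 = 2.9106 mm^3/s
A_fil = pi*(2.83/2)^2 = 6.29017535 mm^2
v_feed = 2.9106 / 6.29017535 = 0.462722 mm/s


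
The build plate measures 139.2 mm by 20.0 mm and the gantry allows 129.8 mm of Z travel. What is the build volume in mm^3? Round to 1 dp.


V = 139.2 * 20.0 * 129.8 = 361363.2 mm^3


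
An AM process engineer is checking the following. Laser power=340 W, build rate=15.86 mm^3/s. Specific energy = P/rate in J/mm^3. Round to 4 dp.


SE = 340 / 15.86 = 21.4376 J/mm^3


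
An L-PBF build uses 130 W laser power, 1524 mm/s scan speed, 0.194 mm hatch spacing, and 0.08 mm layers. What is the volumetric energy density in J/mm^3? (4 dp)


E = 130 / (1524*0.194*0.08) = 5.4963 J/mm^3


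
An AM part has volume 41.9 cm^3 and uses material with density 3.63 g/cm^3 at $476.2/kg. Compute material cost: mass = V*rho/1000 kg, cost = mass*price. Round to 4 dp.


Mass = 41.9*3.63/1000 = 0.152097 kg
Cost = 0.152097 * 476.2 = 72.4286 $


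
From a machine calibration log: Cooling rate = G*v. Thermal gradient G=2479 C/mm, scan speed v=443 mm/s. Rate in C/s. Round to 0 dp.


CR = 2479 * 443 = 1098197 C/s


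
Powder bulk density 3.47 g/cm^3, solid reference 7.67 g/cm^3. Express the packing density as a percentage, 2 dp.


Packing = (3.47/7.67)*100 = 45.24 %


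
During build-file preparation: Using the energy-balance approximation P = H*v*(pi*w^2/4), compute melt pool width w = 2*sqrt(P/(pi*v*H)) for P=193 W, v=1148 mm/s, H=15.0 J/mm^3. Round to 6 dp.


w = 2*sqrt(193/(pi*1148*15.0)) = 0.119459 mm


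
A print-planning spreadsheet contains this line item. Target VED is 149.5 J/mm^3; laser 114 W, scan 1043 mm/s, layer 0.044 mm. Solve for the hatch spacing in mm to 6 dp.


h = 114 / (149.5*1043*0.044) = 0.016616 mm


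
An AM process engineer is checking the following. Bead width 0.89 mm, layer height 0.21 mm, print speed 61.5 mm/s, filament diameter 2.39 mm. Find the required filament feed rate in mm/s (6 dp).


Q = 0.89 * 0.21 * 61.5 = 11.49435 mm^3/s
A_fil = pi*(2.39/2)^2 = 4.48627285 mm^2
v_feed = 11.49435 / 4.48627285 = 2.562116 mm/s


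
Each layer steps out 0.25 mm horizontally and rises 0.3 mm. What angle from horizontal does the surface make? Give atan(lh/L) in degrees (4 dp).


angle = atan(0.3/0.25) = 50.1944 degrees


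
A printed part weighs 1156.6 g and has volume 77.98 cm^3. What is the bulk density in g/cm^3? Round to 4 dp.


rho = 1156.6 / 77.98 = 14.832 g/cm^3


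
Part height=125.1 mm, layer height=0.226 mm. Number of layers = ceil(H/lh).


Layers = ceil(125.1/0.226) = 554


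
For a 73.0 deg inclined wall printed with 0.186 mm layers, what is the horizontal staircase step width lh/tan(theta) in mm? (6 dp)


step = 0.186 / tan(73.0) = 0.056866 mm


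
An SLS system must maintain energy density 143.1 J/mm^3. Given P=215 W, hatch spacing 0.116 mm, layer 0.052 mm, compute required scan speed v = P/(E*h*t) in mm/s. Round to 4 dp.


v = 215 / (143.1*0.116*0.052) = 249.0792 mm/s


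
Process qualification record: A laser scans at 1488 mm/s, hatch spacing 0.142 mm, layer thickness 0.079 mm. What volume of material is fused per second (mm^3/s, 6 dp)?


Rate = 1488 * 0.142 * 0.079 = 16.692384 mm^3/s


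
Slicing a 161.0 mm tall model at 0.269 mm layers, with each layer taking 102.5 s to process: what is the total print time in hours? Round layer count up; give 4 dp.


Layers = ceil(161.0/0.269) = 599
t = 599 * 102.5 / 3600 = 17.0549 hrs


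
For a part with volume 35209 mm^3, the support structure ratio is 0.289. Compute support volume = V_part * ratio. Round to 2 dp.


V_support = 35209 * 0.289 = 10175.4 mm^3


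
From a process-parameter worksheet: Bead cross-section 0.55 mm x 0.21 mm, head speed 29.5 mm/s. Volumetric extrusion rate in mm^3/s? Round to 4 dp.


Rate = 0.55 * 0.21 * 29.5 = 3.4073 mm^3/s


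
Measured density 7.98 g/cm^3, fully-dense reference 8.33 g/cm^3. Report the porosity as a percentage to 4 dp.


Porosity = (1-7.98/8.33)*100 = 4.2017 %


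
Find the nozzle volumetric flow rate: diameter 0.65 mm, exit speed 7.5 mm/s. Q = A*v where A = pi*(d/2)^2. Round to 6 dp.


A = pi*(0.65/2)^2 = 0.33183072 mm^2
Q = 0.33183072 * 7.5 = 2.48873 mm^3/s


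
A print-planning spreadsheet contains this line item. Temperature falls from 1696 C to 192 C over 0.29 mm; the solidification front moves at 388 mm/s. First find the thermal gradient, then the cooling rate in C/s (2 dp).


G = (1696-192)/0.29 = 5186.20689655 C/mm
CR = 5186.20689655 * 388 = 2012248.28 C/s


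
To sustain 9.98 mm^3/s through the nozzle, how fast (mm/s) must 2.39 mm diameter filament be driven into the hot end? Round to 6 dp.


A = pi*(2.39/2)^2 = 4.486273
v = 9.98 / 4.486273 = 2.224564 mm/s


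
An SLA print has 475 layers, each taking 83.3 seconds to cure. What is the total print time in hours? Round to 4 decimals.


t = 475 * 83.3 / 3600 = 10.991 hrs


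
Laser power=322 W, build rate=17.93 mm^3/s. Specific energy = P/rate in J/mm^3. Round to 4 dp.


SE = 322 / 17.93 = 17.9587 J/mm^3


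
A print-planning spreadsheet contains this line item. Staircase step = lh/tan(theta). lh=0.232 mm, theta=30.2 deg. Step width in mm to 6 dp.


step = 0.232 / tan(30.2) = 0.398616 mm


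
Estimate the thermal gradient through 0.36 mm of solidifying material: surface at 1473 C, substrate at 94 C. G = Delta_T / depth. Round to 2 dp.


G = (1473-94)/0.36 = 3830.56 C/mm


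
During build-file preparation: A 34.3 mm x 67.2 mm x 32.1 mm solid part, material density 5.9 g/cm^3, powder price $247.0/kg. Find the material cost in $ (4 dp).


V = 34.3 * 67.2 * 32.1 = 73989.216 mm^3 = 73.989216 cm^3
Mass = 73.989216 * 5.9 / 1000 = 0.43653637 kg
Cost = 0.43653637 * 247.0 = 107.8245 $


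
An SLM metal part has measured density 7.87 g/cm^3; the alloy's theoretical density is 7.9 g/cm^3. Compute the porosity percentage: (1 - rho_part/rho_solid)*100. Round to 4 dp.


Porosity = (1-7.87/7.9)*100 = 0.3797 %


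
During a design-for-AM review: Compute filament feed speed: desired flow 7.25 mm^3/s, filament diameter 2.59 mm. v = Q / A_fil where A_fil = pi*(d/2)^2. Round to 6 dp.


A = pi*(2.59/2)^2 = 5.268529
v = 7.25 / 5.268529 = 1.376096 mm/s


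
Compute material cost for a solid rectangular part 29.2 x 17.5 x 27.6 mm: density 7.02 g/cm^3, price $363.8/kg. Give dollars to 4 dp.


V = 29.2 * 17.5 * 27.6 = 14103.6 mm^3 = 14.1036 cm^3
Mass = 14.1036 * 7.02 / 1000 = 0.09900727 kg
Cost = 0.09900727 * 363.8 = 36.0188 $


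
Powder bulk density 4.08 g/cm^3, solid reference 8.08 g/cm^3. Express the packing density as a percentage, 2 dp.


Packing = (4.08/8.08)*100 = 50.5 %


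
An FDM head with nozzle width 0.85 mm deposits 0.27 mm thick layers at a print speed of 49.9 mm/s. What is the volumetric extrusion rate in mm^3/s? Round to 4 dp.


Rate = 0.85 * 0.27 * 49.9 = 11.4521 mm^3/s


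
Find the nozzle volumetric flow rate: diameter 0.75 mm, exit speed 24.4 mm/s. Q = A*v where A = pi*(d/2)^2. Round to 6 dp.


A = pi*(0.75/2)^2 = 0.44178647 mm^2
Q = 0.44178647 * 24.4 = 10.77959 mm^3/s


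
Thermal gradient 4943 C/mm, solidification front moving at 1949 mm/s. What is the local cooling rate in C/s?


CR = 4943 * 1949 = 9633907 C/s


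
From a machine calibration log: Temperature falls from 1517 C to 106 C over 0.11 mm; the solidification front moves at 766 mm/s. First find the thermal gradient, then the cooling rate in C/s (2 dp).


G = (1517-106)/0.11 = 12827.27272727 C/mm
CR = 12827.27272727 * 766 = 9825690.91 C/s


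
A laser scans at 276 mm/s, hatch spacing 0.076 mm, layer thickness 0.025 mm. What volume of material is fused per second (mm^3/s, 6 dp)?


Rate = 276 * 0.076 * 0.025 = 0.5244 mm^3/s


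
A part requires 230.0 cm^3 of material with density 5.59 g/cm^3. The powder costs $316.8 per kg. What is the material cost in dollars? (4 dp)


Mass = 230.0*5.59/1000 = 1.2857 kg
Cost = 1.2857 * 316.8 = 407.3098 $


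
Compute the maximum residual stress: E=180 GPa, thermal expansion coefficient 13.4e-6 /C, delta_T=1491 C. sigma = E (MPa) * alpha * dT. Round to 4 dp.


sigma = 180*1000 * 13.4e-6 * 1491 = 3596.292 MPa


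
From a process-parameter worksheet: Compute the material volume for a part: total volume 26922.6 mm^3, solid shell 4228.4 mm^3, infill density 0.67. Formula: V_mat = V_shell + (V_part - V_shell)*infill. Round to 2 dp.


V_infill = (26922.6 - 4228.4) * 0.67 = 15205.11
V_total = 4228.4 + 15205.11 = 19433.51 mm^3


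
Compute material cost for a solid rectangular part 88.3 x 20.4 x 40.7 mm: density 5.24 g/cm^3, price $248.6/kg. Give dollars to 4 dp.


V = 88.3 * 20.4 * 40.7 = 73313.724 mm^3 = 73.313724 cm^3
Mass = 73.313724 * 5.24 / 1000 = 0.38416391 kg
Cost = 0.38416391 * 248.6 = 95.5031 $


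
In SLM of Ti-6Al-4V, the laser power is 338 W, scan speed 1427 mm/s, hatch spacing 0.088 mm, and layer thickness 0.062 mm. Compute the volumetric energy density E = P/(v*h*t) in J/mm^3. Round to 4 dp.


E = 338 / (1427*0.088*0.062) = 43.4129 J/mm^3


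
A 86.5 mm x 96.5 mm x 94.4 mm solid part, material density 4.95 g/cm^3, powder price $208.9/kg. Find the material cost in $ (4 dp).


V = 86.5 * 96.5 * 94.4 = 787980.4 mm^3 = 787.9804 cm^3
Mass = 787.9804 * 4.95 / 1000 = 3.90050298 kg
Cost = 3.90050298 * 208.9 = 814.8151 $


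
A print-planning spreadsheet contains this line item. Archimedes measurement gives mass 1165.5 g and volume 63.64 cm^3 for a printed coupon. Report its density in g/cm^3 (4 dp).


rho = 1165.5 / 63.64 = 18.314 g/cm^3


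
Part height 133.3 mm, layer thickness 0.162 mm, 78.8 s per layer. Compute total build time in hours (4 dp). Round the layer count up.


Layers = ceil(133.3/0.162) = 823
t = 823 * 78.8 / 3600 = 18.0146 hrs


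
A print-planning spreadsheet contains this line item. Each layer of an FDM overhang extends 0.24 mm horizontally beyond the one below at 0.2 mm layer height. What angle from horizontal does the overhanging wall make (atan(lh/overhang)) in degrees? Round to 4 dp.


angle = atan(0.2/0.24) = 39.8056 degrees
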